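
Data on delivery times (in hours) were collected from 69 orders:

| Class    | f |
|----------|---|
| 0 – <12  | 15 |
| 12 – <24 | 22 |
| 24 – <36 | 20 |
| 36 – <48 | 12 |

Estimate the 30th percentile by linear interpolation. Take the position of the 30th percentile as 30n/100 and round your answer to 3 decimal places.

15.109

Cumulative frequencies: 15, 37, 57, 69
n = 69; position = 30n/100 = 20.7.
This falls in the class 12 – <24: L = 12, F = 15, f = 22, h = 12.
30th percentile ≈ 12 + ((20.7 − 15) / 22) × 12 = 15.1091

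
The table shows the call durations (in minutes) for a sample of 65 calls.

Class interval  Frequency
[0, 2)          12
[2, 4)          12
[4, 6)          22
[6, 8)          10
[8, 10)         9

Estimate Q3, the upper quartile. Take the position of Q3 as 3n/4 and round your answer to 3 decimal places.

6.550

Cumulative frequencies: 12, 24, 46, 56, 65
n = 65; position = 3n/4 = 48.75.
This falls in the class [6, 8): L = 6, F = 46, f = 10, h = 2.
Upper quartile ≈ 6 + ((48.75 − 46) / 10) × 2 = 6.5500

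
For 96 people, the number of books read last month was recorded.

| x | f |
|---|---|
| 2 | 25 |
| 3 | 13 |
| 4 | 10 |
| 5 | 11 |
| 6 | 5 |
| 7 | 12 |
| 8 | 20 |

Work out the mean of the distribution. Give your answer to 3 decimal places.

4.771

Values: 2, 3, 4, 5, 6, 7, 8
Σfx = 25×2 + 13×3 + 10×4 + 11×5 + 5×6 + 12×7 + 20×8 = 458
n = Σf = 96
Mean = 458 / 96 = 4.7708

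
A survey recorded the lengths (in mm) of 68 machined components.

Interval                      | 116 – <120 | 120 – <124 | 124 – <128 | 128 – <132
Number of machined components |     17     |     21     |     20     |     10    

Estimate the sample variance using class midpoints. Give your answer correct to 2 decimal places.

16.53

Midpoints: 118, 122, 126, 130
n = 68, Σfm = 8388, mean = 123.3529
Σfm² = 1035792
Σf(m − x̄)² = Σfm² − (Σfm)²/n = 1035792 − 8388²/68 = 1107.5294
Sample variance = 1107.5294 / 67 = 16.5303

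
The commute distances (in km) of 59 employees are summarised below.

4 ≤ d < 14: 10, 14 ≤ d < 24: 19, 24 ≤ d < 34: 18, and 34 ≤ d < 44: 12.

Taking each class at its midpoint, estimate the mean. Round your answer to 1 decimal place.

Midpoints: 9, 19, 29, 39
Σfm = 10×9 + 19×19 + 18×29 + 12×39 = 1441
n = Σf = 59
Mean = 1441 / 59 = 24.4237

24.4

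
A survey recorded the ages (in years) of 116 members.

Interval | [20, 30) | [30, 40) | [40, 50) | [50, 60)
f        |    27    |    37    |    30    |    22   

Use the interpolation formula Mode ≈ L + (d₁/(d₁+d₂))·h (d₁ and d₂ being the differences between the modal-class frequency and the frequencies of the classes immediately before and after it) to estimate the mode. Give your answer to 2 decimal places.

35.88

Modal class: [30, 40) (highest frequency 37).
d₁ = 37 − 27 = 10, d₂ = 37 − 30 = 7
Mode ≈ 30 + (10/(10+7)) × 10 = 30 + 5.8824 = 35.8824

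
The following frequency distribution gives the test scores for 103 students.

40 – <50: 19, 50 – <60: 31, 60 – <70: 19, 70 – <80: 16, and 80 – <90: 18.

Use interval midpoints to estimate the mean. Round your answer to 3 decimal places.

Midpoints: 45, 55, 65, 75, 85
Σfm = 19×45 + 31×55 + 19×65 + 16×75 + 18×85 = 6525
n = Σf = 103
Mean = 6525 / 103 = 63.3495

63.350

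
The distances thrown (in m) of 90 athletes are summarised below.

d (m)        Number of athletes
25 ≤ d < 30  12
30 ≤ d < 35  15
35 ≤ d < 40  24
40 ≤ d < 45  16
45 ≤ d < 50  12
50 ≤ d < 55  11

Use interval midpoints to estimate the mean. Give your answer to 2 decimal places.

Midpoints: 27.5, 32.5, 37.5, 42.5, 47.5, 52.5
Σfm = 12×27.5 + 15×32.5 + 24×37.5 + 16×42.5 + 12×47.5 + 11×52.5 = 3545
n = Σf = 90
Mean = 3545 / 90 = 39.3889

39.39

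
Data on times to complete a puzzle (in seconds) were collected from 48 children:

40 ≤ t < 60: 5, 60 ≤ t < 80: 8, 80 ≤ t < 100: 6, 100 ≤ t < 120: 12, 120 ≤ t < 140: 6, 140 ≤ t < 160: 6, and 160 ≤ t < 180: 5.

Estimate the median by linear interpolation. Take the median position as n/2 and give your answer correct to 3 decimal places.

108.333

Cumulative frequencies: 5, 13, 19, 31, 37, 43, 48
n = 48; position = n/2 = 24.
This falls in the class 100 ≤ t < 120: L = 100, F = 19, f = 12, h = 20.
Median ≈ 100 + ((24 − 19) / 12) × 20 = 108.3333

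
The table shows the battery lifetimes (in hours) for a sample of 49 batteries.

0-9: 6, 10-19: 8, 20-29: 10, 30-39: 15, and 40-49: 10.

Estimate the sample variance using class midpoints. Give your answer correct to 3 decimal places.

Midpoints: 4.5, 14.5, 24.5, 34.5, 44.5
n = 49, Σfm = 1350.5, mean = 27.5612
Σfm² = 45462.25
Σf(m − x̄)² = Σfm² − (Σfm)²/n = 45462.25 − 1350.5²/49 = 8240.8163
Sample variance = 8240.8163 / 48 = 171.6837

171.684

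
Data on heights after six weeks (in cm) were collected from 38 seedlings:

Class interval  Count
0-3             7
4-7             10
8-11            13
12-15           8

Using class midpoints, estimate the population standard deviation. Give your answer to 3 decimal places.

Midpoints: 1.5, 5.5, 9.5, 13.5
n = 38, Σfm = 297, mean = 7.8158
Σfm² = 2949.5
Σf(m − x̄)² = Σfm² − (Σfm)²/n = 2949.5 − 297²/38 = 628.2105
Population variance = 628.2105 / 38 = 16.5319
Standard deviation = √16.5319 = 4.0659

4.066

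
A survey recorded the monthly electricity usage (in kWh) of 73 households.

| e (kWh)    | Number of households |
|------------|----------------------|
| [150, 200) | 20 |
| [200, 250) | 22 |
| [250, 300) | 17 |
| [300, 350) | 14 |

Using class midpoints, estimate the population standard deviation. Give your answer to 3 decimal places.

Midpoints: 175, 225, 275, 325
n = 73, Σfm = 17675, mean = 242.1233
Σfm² = 4490625
Σf(m − x̄)² = Σfm² − (Σfm)²/n = 4490625 − 17675²/73 = 211095.8904
Population variance = 211095.8904 / 73 = 2891.7245
Standard deviation = √2891.7245 = 53.7748

53.775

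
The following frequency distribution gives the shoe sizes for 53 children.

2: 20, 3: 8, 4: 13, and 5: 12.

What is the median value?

Cumulative frequencies: 20, 28, 41, 53
n = 53, so the median is the value in position (n+1)/2 = 27.
Position 27 falls at value 3.

3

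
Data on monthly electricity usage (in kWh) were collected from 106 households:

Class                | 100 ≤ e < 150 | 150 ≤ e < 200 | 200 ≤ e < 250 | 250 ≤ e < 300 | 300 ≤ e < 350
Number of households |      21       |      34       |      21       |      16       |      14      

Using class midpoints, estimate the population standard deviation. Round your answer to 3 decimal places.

Midpoints: 125, 175, 225, 275, 325
n = 106, Σfm = 22250, mean = 209.9057
Σfm² = 5121250
Σf(m − x̄)² = Σfm² − (Σfm)²/n = 5121250 − 22250²/106 = 450849.0566
Population variance = 450849.0566 / 106 = 4253.2930
Standard deviation = √4253.2930 = 65.2173

65.217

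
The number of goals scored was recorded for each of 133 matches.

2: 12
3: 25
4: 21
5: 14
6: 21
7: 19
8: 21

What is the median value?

Cumulative frequencies: 12, 37, 58, 72, 93, 112, 133
n = 133, so the median is the value in position (n+1)/2 = 67.
Position 67 falls at value 5.

5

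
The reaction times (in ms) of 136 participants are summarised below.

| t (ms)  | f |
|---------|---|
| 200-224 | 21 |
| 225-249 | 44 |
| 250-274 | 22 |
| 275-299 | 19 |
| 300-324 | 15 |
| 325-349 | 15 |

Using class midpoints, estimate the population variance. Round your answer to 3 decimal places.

1569.529

Midpoints: 212, 237, 262, 287, 312, 337
n = 136, Σfm = 35832, mean = 263.4706
Σfm² = 9654134
Σf(m − x̄)² = Σfm² − (Σfm)²/n = 9654134 − 35832²/136 = 213455.8824
Population variance = 213455.8824 / 136 = 1569.5285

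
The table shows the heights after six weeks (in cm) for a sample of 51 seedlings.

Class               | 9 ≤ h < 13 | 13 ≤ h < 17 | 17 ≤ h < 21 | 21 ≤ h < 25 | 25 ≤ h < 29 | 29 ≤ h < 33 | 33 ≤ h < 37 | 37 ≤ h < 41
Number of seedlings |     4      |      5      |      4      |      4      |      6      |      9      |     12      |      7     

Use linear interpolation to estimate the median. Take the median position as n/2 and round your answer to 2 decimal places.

30.11

Cumulative frequencies: 4, 9, 13, 17, 23, 32, 44, 51
n = 51; position = n/2 = 25.5.
This falls in the class 29 ≤ h < 33: L = 29, F = 23, f = 9, h = 4.
Median ≈ 29 + ((25.5 − 23) / 9) × 4 = 30.1111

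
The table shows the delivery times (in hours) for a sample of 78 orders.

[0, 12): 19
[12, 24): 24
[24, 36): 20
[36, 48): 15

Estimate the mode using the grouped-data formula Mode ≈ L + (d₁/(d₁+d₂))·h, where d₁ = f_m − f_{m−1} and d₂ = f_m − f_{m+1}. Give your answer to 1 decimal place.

Modal class: [12, 24) (highest frequency 24).
d₁ = 24 − 19 = 5, d₂ = 24 − 20 = 4
Mode ≈ 12 + (5/(5+4)) × 12 = 12 + 6.6667 = 18.6667

18.7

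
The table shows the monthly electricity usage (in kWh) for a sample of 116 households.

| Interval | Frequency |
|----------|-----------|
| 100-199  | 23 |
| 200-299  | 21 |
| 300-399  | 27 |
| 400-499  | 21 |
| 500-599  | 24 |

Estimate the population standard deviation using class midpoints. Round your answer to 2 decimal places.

140.80

Midpoints: 149.5, 249.5, 349.5, 449.5, 549.5
n = 116, Σfm = 40742, mean = 351.2241
Σfm² = 16609229
Σf(m − x̄)² = Σfm² − (Σfm)²/n = 16609229 − 40742²/116 = 2299655.1724
Population variance = 2299655.1724 / 116 = 19824.6136
Standard deviation = √19824.6136 = 140.7999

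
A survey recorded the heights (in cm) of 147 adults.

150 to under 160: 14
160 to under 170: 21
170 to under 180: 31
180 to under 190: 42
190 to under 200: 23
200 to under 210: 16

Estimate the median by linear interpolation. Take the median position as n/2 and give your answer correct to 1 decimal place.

Cumulative frequencies: 14, 35, 66, 108, 131, 147
n = 147; position = n/2 = 73.5.
This falls in the class 180 to under 190: L = 180, F = 66, f = 42, h = 10.
Median ≈ 180 + ((73.5 − 66) / 42) × 10 = 181.7857

181.8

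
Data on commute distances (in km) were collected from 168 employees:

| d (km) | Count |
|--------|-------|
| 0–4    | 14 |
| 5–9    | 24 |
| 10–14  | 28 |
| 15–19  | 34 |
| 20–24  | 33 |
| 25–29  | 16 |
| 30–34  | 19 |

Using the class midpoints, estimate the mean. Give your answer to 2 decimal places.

Midpoints: 2, 7, 12, 17, 22, 27, 32
Σfm = 14×2 + 24×7 + 28×12 + 34×17 + 33×22 + 16×27 + 19×32 = 2876
n = Σf = 168
Mean = 2876 / 168 = 17.1190

17.12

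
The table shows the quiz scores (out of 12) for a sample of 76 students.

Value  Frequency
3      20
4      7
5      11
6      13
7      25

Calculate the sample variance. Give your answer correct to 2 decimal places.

2.62

Values: 3, 4, 5, 6, 7
n = 76, Σfx = 396, mean = 5.2105
Σfx² = 2260
Σf(x − x̄)² = Σfx² − (Σfx)²/n = 2260 − 396²/76 = 196.6316
Sample variance = 196.6316 / 75 = 2.6218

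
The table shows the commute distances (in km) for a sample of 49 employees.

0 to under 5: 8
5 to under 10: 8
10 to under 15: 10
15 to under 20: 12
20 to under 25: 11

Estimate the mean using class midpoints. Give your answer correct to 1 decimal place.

Midpoints: 2.5, 7.5, 12.5, 17.5, 22.5
Σfm = 8×2.5 + 8×7.5 + 10×12.5 + 12×17.5 + 11×22.5 = 662.5
n = Σf = 49
Mean = 662.5 / 49 = 13.5204

13.5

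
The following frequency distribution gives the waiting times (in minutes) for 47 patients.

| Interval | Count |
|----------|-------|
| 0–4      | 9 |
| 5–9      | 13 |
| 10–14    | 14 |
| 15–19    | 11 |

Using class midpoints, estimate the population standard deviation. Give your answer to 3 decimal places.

Midpoints: 2, 7, 12, 17
n = 47, Σfm = 464, mean = 9.8723
Σfm² = 5868
Σf(m − x̄)² = Σfm² − (Σfm)²/n = 5868 − 464²/47 = 1287.2340
Population variance = 1287.2340 / 47 = 27.3880
Standard deviation = √27.3880 = 5.2334

5.233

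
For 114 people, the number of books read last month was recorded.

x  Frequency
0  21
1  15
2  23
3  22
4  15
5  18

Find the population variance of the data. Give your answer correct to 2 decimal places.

2.82

Values: 0, 1, 2, 3, 4, 5
n = 114, Σfx = 277, mean = 2.4298
Σfx² = 995
Σf(x − x̄)² = Σfx² − (Σfx)²/n = 995 − 277²/114 = 321.9386
Population variance = 321.9386 / 114 = 2.8240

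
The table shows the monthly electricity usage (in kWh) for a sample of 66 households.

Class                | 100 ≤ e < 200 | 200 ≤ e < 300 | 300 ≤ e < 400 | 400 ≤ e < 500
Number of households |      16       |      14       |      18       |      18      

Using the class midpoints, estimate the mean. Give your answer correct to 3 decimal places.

307.576

Midpoints: 150, 250, 350, 450
Σfm = 16×150 + 14×250 + 18×350 + 18×450 = 20300
n = Σf = 66
Mean = 20300 / 66 = 307.5758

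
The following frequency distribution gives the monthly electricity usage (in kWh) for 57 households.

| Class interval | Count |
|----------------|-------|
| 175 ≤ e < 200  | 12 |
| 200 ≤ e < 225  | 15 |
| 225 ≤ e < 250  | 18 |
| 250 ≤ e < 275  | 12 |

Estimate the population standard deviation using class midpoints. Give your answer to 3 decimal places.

26.118

Midpoints: 187.5, 212.5, 237.5, 262.5
n = 57, Σfm = 12862.5, mean = 225.6579
Σfm² = 2941406.25
Σf(m − x̄)² = Σfm² − (Σfm)²/n = 2941406.25 − 12862.5²/57 = 38881.5789
Population variance = 38881.5789 / 57 = 682.1330
Standard deviation = √682.1330 = 26.1177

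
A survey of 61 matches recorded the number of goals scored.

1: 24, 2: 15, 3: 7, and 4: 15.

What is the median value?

Cumulative frequencies: 24, 39, 46, 61
n = 61, so the median is the value in position (n+1)/2 = 31.
Position 31 falls at value 2.

2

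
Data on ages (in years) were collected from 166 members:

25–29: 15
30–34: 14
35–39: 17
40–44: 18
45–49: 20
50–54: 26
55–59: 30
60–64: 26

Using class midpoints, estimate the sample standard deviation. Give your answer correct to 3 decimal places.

Midpoints: 27, 32, 37, 42, 47, 52, 57, 62
n = 166, Σfm = 7852, mean = 47.3012
Σfm² = 392194
Σf(m − x̄)² = Σfm² − (Σfm)²/n = 392194 − 7852²/166 = 20784.9398
Sample variance = 20784.9398 / 165 = 125.9693
Standard deviation = √125.9693 = 11.2236

11.224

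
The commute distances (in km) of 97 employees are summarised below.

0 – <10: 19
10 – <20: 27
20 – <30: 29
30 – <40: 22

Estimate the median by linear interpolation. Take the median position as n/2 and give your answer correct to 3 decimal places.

20.862

Cumulative frequencies: 19, 46, 75, 97
n = 97; position = n/2 = 48.5.
This falls in the class 20 – <30: L = 20, F = 46, f = 29, h = 10.
Median ≈ 20 + ((48.5 − 46) / 29) × 10 = 20.8621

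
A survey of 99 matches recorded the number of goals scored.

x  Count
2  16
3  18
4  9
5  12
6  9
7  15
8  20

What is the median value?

5

Cumulative frequencies: 16, 34, 43, 55, 64, 79, 99
n = 99, so the median is the value in position (n+1)/2 = 50.
Position 50 falls at value 5.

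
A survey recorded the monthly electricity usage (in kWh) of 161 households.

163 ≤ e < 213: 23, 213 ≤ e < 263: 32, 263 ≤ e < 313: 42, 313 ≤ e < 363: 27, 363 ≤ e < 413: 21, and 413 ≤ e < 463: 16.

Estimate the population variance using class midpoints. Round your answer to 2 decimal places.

5738.40

Midpoints: 188, 238, 288, 338, 388, 438
n = 161, Σfm = 48318, mean = 300.1118
Σfm² = 15424684
Σf(m − x̄)² = Σfm² − (Σfm)²/n = 15424684 − 48318²/161 = 923881.9876
Population variance = 923881.9876 / 161 = 5738.3974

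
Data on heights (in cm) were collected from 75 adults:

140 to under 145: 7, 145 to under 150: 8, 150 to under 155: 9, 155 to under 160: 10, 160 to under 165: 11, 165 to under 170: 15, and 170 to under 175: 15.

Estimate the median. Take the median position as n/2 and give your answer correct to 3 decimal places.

161.591

Cumulative frequencies: 7, 15, 24, 34, 45, 60, 75
n = 75; position = n/2 = 37.5.
This falls in the class 160 to under 165: L = 160, F = 34, f = 11, h = 5.
Median ≈ 160 + ((37.5 − 34) / 11) × 5 = 161.5909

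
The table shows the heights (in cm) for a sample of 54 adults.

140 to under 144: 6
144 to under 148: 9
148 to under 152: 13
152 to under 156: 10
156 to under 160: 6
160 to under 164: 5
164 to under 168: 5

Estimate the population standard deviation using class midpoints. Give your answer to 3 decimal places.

Midpoints: 142, 146, 150, 154, 158, 162, 166
n = 54, Σfm = 8244, mean = 152.6667
Σfm² = 1261272
Σf(m − x̄)² = Σfm² − (Σfm)²/n = 1261272 − 8244²/54 = 2688.0000
Population variance = 2688.0000 / 54 = 49.7778
Standard deviation = √49.7778 = 7.0553

7.055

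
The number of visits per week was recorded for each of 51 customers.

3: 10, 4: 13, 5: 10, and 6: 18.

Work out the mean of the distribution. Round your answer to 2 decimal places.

Values: 3, 4, 5, 6
Σfx = 10×3 + 13×4 + 10×5 + 18×6 = 240
n = Σf = 51
Mean = 240 / 51 = 4.7059

4.71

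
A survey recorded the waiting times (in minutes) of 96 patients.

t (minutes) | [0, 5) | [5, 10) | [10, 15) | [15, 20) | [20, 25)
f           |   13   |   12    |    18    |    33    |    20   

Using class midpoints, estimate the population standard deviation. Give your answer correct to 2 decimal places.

6.54

Midpoints: 2.5, 7.5, 12.5, 17.5, 22.5
n = 96, Σfm = 1375, mean = 14.3229
Σfm² = 23800
Σf(m − x̄)² = Σfm² − (Σfm)²/n = 23800 − 1375²/96 = 4105.9896
Population variance = 4105.9896 / 96 = 42.7707
Standard deviation = √42.7707 = 6.5399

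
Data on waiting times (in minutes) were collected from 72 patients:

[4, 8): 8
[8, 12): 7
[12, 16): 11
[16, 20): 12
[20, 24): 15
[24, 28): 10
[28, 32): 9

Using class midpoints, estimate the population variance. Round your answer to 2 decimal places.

54.37

Midpoints: 6, 10, 14, 18, 22, 26, 30
n = 72, Σfm = 1348, mean = 18.7222
Σfm² = 29152
Σf(m − x̄)² = Σfm² − (Σfm)²/n = 29152 − 1348²/72 = 3914.4444
Population variance = 3914.4444 / 72 = 54.3673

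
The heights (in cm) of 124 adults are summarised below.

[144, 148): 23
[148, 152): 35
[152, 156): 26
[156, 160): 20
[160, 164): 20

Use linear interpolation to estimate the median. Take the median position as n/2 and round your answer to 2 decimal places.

Cumulative frequencies: 23, 58, 84, 104, 124
n = 124; position = n/2 = 62.
This falls in the class [152, 156): L = 152, F = 58, f = 26, h = 4.
Median ≈ 152 + ((62 − 58) / 26) × 4 = 152.6154

152.62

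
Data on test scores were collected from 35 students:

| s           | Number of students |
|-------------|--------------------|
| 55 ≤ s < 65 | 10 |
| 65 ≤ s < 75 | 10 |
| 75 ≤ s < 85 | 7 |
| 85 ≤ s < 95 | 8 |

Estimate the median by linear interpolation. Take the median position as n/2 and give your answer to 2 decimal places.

72.50

Cumulative frequencies: 10, 20, 27, 35
n = 35; position = n/2 = 17.5.
This falls in the class 65 ≤ s < 75: L = 65, F = 10, f = 10, h = 10.
Median ≈ 65 + ((17.5 − 10) / 10) × 10 = 72.5000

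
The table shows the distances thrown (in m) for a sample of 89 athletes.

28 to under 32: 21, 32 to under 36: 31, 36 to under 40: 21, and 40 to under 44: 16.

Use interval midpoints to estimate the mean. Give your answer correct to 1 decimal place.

Midpoints: 30, 34, 38, 42
Σfm = 21×30 + 31×34 + 21×38 + 16×42 = 3154
n = Σf = 89
Mean = 3154 / 89 = 35.4382

35.4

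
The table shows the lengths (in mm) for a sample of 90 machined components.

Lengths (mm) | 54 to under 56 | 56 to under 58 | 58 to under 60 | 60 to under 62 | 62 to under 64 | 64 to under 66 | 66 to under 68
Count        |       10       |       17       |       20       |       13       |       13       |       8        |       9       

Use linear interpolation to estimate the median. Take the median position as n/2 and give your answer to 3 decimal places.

59.800

Cumulative frequencies: 10, 27, 47, 60, 73, 81, 90
n = 90; position = n/2 = 45.
This falls in the class 58 to under 60: L = 58, F = 27, f = 20, h = 2.
Median ≈ 58 + ((45 − 27) / 20) × 2 = 59.8000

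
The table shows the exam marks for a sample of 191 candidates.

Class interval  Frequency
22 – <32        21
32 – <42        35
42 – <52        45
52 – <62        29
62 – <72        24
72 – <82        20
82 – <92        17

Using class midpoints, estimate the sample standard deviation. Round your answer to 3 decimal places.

17.921

Midpoints: 27, 37, 47, 57, 67, 77, 87
n = 191, Σfm = 10257, mean = 53.7016
Σfm² = 611839
Σf(m − x̄)² = Σfm² − (Σfm)²/n = 611839 − 10257²/191 = 61021.9895
Sample variance = 61021.9895 / 190 = 321.1684
Standard deviation = √321.1684 = 17.9212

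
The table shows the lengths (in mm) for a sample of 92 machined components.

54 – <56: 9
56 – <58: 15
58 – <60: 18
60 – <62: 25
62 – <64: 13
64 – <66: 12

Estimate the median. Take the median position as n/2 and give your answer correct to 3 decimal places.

60.320

Cumulative frequencies: 9, 24, 42, 67, 80, 92
n = 92; position = n/2 = 46.
This falls in the class 60 – <62: L = 60, F = 42, f = 25, h = 2.
Median ≈ 60 + ((46 − 42) / 25) × 2 = 60.3200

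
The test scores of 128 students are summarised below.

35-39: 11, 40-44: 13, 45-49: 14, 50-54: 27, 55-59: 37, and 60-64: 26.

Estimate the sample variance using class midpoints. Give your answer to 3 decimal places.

59.843

Midpoints: 37, 42, 47, 52, 57, 62
n = 128, Σfm = 6736, mean = 52.6250
Σfm² = 362082
Σf(m − x̄)² = Σfm² − (Σfm)²/n = 362082 − 6736²/128 = 7600.0000
Sample variance = 7600.0000 / 127 = 59.8425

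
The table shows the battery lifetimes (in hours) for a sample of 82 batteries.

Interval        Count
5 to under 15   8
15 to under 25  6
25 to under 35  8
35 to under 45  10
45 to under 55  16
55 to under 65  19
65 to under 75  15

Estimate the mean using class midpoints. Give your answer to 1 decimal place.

46.7

Midpoints: 10, 20, 30, 40, 50, 60, 70
Σfm = 8×10 + 6×20 + 8×30 + 10×40 + 16×50 + 19×60 + 15×70 = 3830
n = Σf = 82
Mean = 3830 / 82 = 46.7073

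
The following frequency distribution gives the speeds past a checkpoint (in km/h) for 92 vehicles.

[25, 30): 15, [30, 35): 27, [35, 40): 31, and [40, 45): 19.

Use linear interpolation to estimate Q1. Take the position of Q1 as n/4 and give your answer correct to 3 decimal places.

Cumulative frequencies: 15, 42, 73, 92
n = 92; position = n/4 = 23.
This falls in the class [30, 35): L = 30, F = 15, f = 27, h = 5.
Lower quartile ≈ 30 + ((23 − 15) / 27) × 5 = 31.4815

31.481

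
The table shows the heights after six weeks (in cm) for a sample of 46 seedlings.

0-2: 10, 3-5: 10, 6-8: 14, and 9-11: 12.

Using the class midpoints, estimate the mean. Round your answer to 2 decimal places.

5.83

Midpoints: 1, 4, 7, 10
Σfm = 10×1 + 10×4 + 14×7 + 12×10 = 268
n = Σf = 46
Mean = 268 / 46 = 5.8261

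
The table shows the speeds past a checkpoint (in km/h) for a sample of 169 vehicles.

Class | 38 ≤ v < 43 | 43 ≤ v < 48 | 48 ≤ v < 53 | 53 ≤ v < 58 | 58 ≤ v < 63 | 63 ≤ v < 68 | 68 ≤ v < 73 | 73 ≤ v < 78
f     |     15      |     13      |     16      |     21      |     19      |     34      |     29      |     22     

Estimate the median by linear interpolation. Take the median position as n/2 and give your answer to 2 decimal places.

Cumulative frequencies: 15, 28, 44, 65, 84, 118, 147, 169
n = 169; position = n/2 = 84.5.
This falls in the class 63 ≤ v < 68: L = 63, F = 84, f = 34, h = 5.
Median ≈ 63 + ((84.5 − 84) / 34) × 5 = 63.0735

63.07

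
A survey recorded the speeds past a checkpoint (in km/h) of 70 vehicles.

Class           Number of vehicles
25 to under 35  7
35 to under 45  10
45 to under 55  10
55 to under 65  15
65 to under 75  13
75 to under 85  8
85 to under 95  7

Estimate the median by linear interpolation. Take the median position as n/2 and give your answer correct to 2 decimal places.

60.33

Cumulative frequencies: 7, 17, 27, 42, 55, 63, 70
n = 70; position = n/2 = 35.
This falls in the class 55 to under 65: L = 55, F = 27, f = 15, h = 10.
Median ≈ 55 + ((35 − 27) / 15) × 10 = 60.3333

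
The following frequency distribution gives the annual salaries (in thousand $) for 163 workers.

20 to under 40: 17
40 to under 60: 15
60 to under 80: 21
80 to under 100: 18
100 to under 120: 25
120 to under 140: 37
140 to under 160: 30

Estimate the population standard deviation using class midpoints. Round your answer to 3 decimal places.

Midpoints: 30, 50, 70, 90, 110, 130, 150
n = 163, Σfm = 16410, mean = 100.6748
Σfm² = 1904300
Σf(m − x̄)² = Σfm² − (Σfm)²/n = 1904300 − 16410²/163 = 252225.7669
Population variance = 252225.7669 / 163 = 1547.3973
Standard deviation = √1547.3973 = 39.3370

39.337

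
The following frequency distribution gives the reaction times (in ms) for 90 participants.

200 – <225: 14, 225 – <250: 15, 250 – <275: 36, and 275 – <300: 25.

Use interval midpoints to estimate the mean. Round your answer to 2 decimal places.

Midpoints: 212.5, 237.5, 262.5, 287.5
Σfm = 14×212.5 + 15×237.5 + 36×262.5 + 25×287.5 = 23175
n = Σf = 90
Mean = 23175 / 90 = 257.5000

257.50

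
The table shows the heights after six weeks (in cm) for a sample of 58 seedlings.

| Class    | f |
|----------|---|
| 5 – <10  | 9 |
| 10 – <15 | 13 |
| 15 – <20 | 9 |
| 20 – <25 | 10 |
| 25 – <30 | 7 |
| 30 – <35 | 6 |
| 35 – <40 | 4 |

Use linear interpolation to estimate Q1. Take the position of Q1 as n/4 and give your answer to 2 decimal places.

Cumulative frequencies: 9, 22, 31, 41, 48, 54, 58
n = 58; position = n/4 = 14.5.
This falls in the class 10 – <15: L = 10, F = 9, f = 13, h = 5.
Lower quartile ≈ 10 + ((14.5 − 9) / 13) × 5 = 12.1154

12.12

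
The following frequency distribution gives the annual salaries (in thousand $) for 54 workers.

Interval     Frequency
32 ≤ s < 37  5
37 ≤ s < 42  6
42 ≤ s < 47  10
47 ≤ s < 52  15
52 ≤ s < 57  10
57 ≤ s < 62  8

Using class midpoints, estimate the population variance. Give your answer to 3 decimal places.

54.981

Midpoints: 34.5, 39.5, 44.5, 49.5, 54.5, 59.5
n = 54, Σfm = 2618, mean = 48.4815
Σfm² = 129893.5
Σf(m − x̄)² = Σfm² − (Σfm)²/n = 129893.5 − 2618²/54 = 2968.9815
Population variance = 2968.9815 / 54 = 54.9811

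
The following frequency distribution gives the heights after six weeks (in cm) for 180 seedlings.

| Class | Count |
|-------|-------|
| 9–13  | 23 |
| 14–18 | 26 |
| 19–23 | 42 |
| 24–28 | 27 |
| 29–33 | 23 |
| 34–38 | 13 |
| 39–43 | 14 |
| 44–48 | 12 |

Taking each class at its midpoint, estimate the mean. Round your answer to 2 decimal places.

25.33

Midpoints: 11, 16, 21, 26, 31, 36, 41, 46
Σfm = 23×11 + 26×16 + 42×21 + 27×26 + 23×31 + 13×36 + 14×41 + 12×46 = 4560
n = Σf = 180
Mean = 4560 / 180 = 25.3333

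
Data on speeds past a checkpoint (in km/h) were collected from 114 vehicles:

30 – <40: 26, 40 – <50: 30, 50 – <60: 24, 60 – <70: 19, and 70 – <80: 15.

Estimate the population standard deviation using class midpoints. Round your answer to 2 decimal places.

13.36

Midpoints: 35, 45, 55, 65, 75
n = 114, Σfm = 5940, mean = 52.1053
Σfm² = 329850
Σf(m − x̄)² = Σfm² − (Σfm)²/n = 329850 − 5940²/114 = 20344.7368
Population variance = 20344.7368 / 114 = 178.4626
Standard deviation = √178.4626 = 13.3590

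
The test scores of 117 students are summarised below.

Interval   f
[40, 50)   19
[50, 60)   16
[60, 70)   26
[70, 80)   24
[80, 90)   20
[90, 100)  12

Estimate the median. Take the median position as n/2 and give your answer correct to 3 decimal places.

Cumulative frequencies: 19, 35, 61, 85, 105, 117
n = 117; position = n/2 = 58.5.
This falls in the class [60, 70): L = 60, F = 35, f = 26, h = 10.
Median ≈ 60 + ((58.5 − 35) / 26) × 10 = 69.0385

69.038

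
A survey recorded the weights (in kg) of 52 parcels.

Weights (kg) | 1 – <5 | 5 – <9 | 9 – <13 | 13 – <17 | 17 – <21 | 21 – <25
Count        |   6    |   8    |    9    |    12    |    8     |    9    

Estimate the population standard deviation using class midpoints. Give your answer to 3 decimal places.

Midpoints: 3, 7, 11, 15, 19, 23
n = 52, Σfm = 712, mean = 13.6923
Σfm² = 11884
Σf(m − x̄)² = Σfm² − (Σfm)²/n = 11884 − 712²/52 = 2135.0769
Population variance = 2135.0769 / 52 = 41.0592
Standard deviation = √41.0592 = 6.4077

6.408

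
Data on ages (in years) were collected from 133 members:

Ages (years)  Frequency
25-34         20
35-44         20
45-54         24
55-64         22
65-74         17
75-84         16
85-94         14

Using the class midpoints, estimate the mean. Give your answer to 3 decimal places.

57.019

Midpoints: 29.5, 39.5, 49.5, 59.5, 69.5, 79.5, 89.5
Σfm = 20×29.5 + 20×39.5 + 24×49.5 + 22×59.5 + 17×69.5 + 16×79.5 + 14×89.5 = 7583.5
n = Σf = 133
Mean = 7583.5 / 133 = 57.0188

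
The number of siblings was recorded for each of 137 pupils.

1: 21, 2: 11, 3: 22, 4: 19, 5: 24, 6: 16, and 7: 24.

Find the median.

4

Cumulative frequencies: 21, 32, 54, 73, 97, 113, 137
n = 137, so the median is the value in position (n+1)/2 = 69.
Position 69 falls at value 4.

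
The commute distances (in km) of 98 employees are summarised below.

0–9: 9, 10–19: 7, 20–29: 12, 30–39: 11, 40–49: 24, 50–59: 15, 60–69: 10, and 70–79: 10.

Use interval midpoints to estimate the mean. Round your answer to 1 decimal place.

41.7

Midpoints: 4.5, 14.5, 24.5, 34.5, 44.5, 54.5, 64.5, 74.5
Σfm = 9×4.5 + 7×14.5 + 12×24.5 + 11×34.5 + 24×44.5 + 15×54.5 + 10×64.5 + 10×74.5 = 4091
n = Σf = 98
Mean = 4091 / 98 = 41.7449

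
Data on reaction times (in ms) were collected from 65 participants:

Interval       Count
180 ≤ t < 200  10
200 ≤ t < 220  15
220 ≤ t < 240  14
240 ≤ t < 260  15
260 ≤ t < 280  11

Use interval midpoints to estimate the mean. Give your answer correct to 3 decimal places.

230.615

Midpoints: 190, 210, 230, 250, 270
Σfm = 10×190 + 15×210 + 14×230 + 15×250 + 11×270 = 14990
n = Σf = 65
Mean = 14990 / 65 = 230.6154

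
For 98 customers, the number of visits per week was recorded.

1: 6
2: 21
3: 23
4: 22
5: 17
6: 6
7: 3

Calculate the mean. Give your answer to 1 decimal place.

Values: 1, 2, 3, 4, 5, 6, 7
Σfx = 6×1 + 21×2 + 23×3 + 22×4 + 17×5 + 6×6 + 3×7 = 347
n = Σf = 98
Mean = 347 / 98 = 3.5408

3.5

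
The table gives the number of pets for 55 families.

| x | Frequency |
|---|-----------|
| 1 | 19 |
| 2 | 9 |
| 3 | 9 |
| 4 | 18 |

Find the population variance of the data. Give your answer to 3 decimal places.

Values: 1, 2, 3, 4
n = 55, Σfx = 136, mean = 2.4727
Σfx² = 424
Σf(x − x̄)² = Σfx² − (Σfx)²/n = 424 − 136²/55 = 87.7091
Population variance = 87.7091 / 55 = 1.5947

1.595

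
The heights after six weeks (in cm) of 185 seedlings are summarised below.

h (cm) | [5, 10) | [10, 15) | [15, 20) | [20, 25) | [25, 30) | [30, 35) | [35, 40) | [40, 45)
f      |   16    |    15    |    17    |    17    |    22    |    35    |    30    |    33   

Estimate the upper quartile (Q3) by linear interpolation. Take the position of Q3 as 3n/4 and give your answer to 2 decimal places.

Cumulative frequencies: 16, 31, 48, 65, 87, 122, 152, 185
n = 185; position = 3n/4 = 138.75.
This falls in the class [35, 40): L = 35, F = 122, f = 30, h = 5.
Upper quartile ≈ 35 + ((138.75 − 122) / 30) × 5 = 37.7917

37.79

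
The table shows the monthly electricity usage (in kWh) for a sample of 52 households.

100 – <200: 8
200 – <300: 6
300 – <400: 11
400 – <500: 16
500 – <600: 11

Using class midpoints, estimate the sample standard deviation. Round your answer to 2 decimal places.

Midpoints: 150, 250, 350, 450, 550
n = 52, Σfm = 19800, mean = 380.7692
Σfm² = 8470000
Σf(m − x̄)² = Σfm² − (Σfm)²/n = 8470000 − 19800²/52 = 930769.2308
Sample variance = 930769.2308 / 51 = 18250.3771
Standard deviation = √18250.3771 = 135.0940

135.09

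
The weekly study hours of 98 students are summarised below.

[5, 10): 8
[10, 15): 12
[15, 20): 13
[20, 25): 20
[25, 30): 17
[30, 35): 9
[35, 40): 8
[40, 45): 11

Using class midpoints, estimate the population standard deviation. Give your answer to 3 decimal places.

Midpoints: 7.5, 12.5, 17.5, 22.5, 27.5, 32.5, 37.5, 42.5
n = 98, Σfm = 2415, mean = 24.6429
Σfm² = 69912.5
Σf(m − x̄)² = Σfm² − (Σfm)²/n = 69912.5 − 2415²/98 = 10400.0000
Population variance = 10400.0000 / 98 = 106.1224
Standard deviation = √106.1224 = 10.3016

10.302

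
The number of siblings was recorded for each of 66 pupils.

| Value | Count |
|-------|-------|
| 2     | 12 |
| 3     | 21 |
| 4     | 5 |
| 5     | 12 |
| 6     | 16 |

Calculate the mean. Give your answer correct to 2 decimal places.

3.98

Values: 2, 3, 4, 5, 6
Σfx = 12×2 + 21×3 + 5×4 + 12×5 + 16×6 = 263
n = Σf = 66
Mean = 263 / 66 = 3.9848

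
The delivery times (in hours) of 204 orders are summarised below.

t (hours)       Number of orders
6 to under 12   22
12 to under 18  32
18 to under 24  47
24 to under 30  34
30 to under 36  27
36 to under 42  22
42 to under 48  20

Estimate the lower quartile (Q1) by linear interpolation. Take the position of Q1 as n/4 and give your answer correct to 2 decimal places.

17.44

Cumulative frequencies: 22, 54, 101, 135, 162, 184, 204
n = 204; position = n/4 = 51.
This falls in the class 12 to under 18: L = 12, F = 22, f = 32, h = 6.
Lower quartile ≈ 12 + ((51 − 22) / 32) × 6 = 17.4375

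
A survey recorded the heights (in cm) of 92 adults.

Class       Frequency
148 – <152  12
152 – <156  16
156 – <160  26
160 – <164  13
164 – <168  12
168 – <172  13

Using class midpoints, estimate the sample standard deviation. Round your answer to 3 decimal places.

6.330

Midpoints: 150, 154, 158, 162, 166, 170
n = 92, Σfm = 14680, mean = 159.5652
Σfm² = 2346064
Σf(m − x̄)² = Σfm² − (Σfm)²/n = 2346064 − 14680²/92 = 3646.6087
Sample variance = 3646.6087 / 91 = 40.0726
Standard deviation = √40.0726 = 6.3303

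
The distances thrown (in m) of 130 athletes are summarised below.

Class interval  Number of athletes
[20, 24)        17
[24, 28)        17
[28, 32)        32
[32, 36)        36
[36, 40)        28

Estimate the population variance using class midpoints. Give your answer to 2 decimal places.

Midpoints: 22, 26, 30, 34, 38
n = 130, Σfm = 4064, mean = 31.2615
Σfm² = 130568
Σf(m − x̄)² = Σfm² − (Σfm)²/n = 130568 − 4064²/130 = 3521.1077
Population variance = 3521.1077 / 130 = 27.0854

27.09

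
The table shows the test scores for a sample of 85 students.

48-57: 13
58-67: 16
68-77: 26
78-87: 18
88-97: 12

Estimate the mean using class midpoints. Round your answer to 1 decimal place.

Midpoints: 52.5, 62.5, 72.5, 82.5, 92.5
Σfm = 13×52.5 + 16×62.5 + 26×72.5 + 18×82.5 + 12×92.5 = 6162.5
n = Σf = 85
Mean = 6162.5 / 85 = 72.5000

72.5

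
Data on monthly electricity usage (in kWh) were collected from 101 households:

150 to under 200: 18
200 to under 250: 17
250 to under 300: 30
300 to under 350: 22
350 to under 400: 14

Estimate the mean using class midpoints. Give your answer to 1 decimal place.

Midpoints: 175, 225, 275, 325, 375
Σfm = 18×175 + 17×225 + 30×275 + 22×325 + 14×375 = 27625
n = Σf = 101
Mean = 27625 / 101 = 273.5149

273.5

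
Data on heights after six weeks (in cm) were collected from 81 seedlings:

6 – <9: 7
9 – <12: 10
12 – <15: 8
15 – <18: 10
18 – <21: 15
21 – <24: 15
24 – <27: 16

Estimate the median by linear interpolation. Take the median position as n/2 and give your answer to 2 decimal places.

19.10

Cumulative frequencies: 7, 17, 25, 35, 50, 65, 81
n = 81; position = n/2 = 40.5.
This falls in the class 18 – <21: L = 18, F = 35, f = 15, h = 3.
Median ≈ 18 + ((40.5 − 35) / 15) × 3 = 19.1000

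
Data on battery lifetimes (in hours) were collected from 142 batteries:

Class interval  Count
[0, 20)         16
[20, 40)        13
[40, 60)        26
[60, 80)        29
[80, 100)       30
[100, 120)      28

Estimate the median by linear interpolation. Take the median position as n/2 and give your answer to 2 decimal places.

71.03

Cumulative frequencies: 16, 29, 55, 84, 114, 142
n = 142; position = n/2 = 71.
This falls in the class [60, 80): L = 60, F = 55, f = 29, h = 20.
Median ≈ 60 + ((71 − 55) / 29) × 20 = 71.0345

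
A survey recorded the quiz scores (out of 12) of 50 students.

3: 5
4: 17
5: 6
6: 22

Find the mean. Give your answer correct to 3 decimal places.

4.900

Values: 3, 4, 5, 6
Σfx = 5×3 + 17×4 + 6×5 + 22×6 = 245
n = Σf = 50
Mean = 245 / 50 = 4.9000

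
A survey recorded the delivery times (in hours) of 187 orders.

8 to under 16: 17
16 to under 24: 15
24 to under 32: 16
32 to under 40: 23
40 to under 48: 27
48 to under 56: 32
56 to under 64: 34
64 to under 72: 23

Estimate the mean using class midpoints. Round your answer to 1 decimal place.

Midpoints: 12, 20, 28, 36, 44, 52, 60, 68
Σfm = 17×12 + 15×20 + 16×28 + 23×36 + 27×44 + 32×52 + 34×60 + 23×68 = 8236
n = Σf = 187
Mean = 8236 / 187 = 44.0428

44.0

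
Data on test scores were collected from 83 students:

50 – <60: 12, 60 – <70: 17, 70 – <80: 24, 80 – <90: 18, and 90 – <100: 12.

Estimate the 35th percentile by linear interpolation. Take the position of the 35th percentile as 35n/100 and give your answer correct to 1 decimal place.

70.0

Cumulative frequencies: 12, 29, 53, 71, 83
n = 83; position = 35n/100 = 29.05.
This falls in the class 70 – <80: L = 70, F = 29, f = 24, h = 10.
35th percentile ≈ 70 + ((29.05 − 29) / 24) × 10 = 70.0208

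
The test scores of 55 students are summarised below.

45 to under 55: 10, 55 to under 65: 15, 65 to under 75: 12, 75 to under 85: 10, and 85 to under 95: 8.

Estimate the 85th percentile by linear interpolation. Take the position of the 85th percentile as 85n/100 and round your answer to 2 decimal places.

84.75

Cumulative frequencies: 10, 25, 37, 47, 55
n = 55; position = 85n/100 = 46.75.
This falls in the class 75 to under 85: L = 75, F = 37, f = 10, h = 10.
85th percentile ≈ 75 + ((46.75 − 37) / 10) × 10 = 84.7500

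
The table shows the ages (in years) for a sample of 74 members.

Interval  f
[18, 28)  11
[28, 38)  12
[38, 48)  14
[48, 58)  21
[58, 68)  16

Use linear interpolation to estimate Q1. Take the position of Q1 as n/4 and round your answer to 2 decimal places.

34.25

Cumulative frequencies: 11, 23, 37, 58, 74
n = 74; position = n/4 = 18.5.
This falls in the class [28, 38): L = 28, F = 11, f = 12, h = 10.
Lower quartile ≈ 28 + ((18.5 − 11) / 12) × 10 = 34.2500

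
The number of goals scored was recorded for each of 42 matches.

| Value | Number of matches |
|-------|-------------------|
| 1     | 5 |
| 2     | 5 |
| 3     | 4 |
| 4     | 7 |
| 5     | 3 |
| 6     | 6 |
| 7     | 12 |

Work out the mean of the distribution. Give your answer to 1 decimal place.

Values: 1, 2, 3, 4, 5, 6, 7
Σfx = 5×1 + 5×2 + 4×3 + 7×4 + 3×5 + 6×6 + 12×7 = 190
n = Σf = 42
Mean = 190 / 42 = 4.5238

4.5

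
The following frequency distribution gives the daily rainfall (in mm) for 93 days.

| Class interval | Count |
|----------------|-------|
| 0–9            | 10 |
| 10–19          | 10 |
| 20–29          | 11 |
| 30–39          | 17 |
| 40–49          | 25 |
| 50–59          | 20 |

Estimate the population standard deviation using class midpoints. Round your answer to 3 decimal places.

16.258

Midpoints: 4.5, 14.5, 24.5, 34.5, 44.5, 54.5
n = 93, Σfm = 3248.5, mean = 34.9301
Σfm² = 138053.25
Σf(m − x̄)² = Σfm² − (Σfm)²/n = 138053.25 − 3248.5²/93 = 24582.7957
Population variance = 24582.7957 / 93 = 264.3311
Standard deviation = √264.3311 = 16.2583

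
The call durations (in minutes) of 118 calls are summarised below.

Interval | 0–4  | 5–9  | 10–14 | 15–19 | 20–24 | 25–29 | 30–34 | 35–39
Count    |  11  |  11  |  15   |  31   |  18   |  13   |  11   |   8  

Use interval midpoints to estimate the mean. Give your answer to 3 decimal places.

Midpoints: 2, 7, 12, 17, 22, 27, 32, 37
Σfm = 11×2 + 11×7 + 15×12 + 31×17 + 18×22 + 13×27 + 11×32 + 8×37 = 2201
n = Σf = 118
Mean = 2201 / 118 = 18.6525

18.653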